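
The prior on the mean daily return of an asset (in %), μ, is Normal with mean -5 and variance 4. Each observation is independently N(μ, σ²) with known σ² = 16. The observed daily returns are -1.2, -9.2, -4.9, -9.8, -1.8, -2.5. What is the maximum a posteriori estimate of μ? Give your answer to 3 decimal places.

n = 6; x̄ = ((-1.2) + (-9.2) + (-4.9) + (-9.8) + (-1.8) + (-2.5))/6 = -29.4/6 = -4.9.
For a Normal prior and Normal likelihood with known variance, the posterior is Normal; its mode equals its mean, the precision-weighted average.
Prior precision 1/σ₀² = 1/4 = 0.25; data precision n/σ² = 6/16 = 0.375.
μ̂ = (0.25·(-5) + 0.375·(-4.9)) / (0.25 + 0.375) = (-3.0875)/0.625 = -4.940.

μ̂_MAP = -4.940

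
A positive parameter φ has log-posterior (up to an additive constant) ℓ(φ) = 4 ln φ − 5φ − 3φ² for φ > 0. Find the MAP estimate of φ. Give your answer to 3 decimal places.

ℓ'(φ) = 4/φ − 5 − 6φ. Setting this to zero and multiplying by φ: 6φ² + 5φ − 4 = 0.
φ = (−5 + √(5² + 4·6·4)) / (2·6) = (−5 + √121) / 12 = (−5 + 11)/12 = 1/2.
ℓ''(φ) = −4/φ² − 6 < 0, confirming a maximum.

φ̂_MAP = 0.500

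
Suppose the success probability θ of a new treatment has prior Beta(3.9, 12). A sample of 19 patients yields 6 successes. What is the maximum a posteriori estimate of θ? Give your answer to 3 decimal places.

θ̂_MAP = 0.271

Prior: Beta(3.9, 12).
Data: 6 successes in 19 trials. The binomial likelihood contributes θ^6(1−θ)^13, so the posterior is Beta(3.9+6, 12+13) = Beta(9.9, 25).
For Beta(a, b) with a, b > 1 the mode is (a−1)/(a+b−2) = 8.9/32.9 ≈ 0.271.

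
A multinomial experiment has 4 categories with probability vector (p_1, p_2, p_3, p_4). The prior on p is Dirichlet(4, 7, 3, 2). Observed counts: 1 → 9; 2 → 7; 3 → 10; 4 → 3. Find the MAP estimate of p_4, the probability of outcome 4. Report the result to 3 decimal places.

MAP estimate: 0.098

The posterior is Dirichlet(αᵢ + nᵢ) = Dirichlet(13, 14, 13, 5).
For a Dirichlet(a₁,…,a_K) with all aᵢ > 1, the mode has j-th component (aⱼ − 1)/(Σaᵢ − K).
Here Σaᵢ = 45 and K = 4, so p_4 = (5 − 1)/(45 − 4) = 4/41 ≈ 0.098.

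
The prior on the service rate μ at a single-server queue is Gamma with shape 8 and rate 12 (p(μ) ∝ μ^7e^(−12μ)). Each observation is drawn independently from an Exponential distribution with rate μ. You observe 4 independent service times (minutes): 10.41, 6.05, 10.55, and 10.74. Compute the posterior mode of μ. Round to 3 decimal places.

The Exponential(rate=μ) likelihood is ∝ μ^n e^(−μΣtᵢ). Here n = 4 and Σtᵢ = 10.41 + 6.05 + 10.55 + 10.74 = 37.75.
Posterior ∝ μ^7e^(−12μ) · μ^4e^(−37.75μ) = μ^11e^(−49.75μ), i.e. Gamma(12, 49.75).
Mode = (a−1)/b = 11/49.75 ≈ 0.221.

μ̂_MAP = 0.221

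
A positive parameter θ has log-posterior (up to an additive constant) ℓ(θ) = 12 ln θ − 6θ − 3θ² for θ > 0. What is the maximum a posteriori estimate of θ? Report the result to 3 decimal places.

θ̂_MAP = 1.000

ℓ'(θ) = 12/θ − 6 − 6θ. Setting this to zero and multiplying by θ: 6θ² + 6θ − 12 = 0.
θ = (−6 + √(6² + 4·6·12)) / (2·6) = (−6 + √324) / 12 = (−6 + 18)/12 = 1.
ℓ''(θ) = −12/θ² − 6 < 0, confirming a maximum.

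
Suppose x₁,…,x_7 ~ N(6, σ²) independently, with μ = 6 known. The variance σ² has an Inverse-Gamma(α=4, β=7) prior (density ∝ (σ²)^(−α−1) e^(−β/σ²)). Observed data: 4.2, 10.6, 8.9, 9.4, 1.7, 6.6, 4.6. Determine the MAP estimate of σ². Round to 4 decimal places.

σ̂²_MAP = 4.6576

Sum of squared deviations about the known mean: SS = (4.2−6)² + (10.6−6)² + (8.9−6)² + (9.4−6)² + (1.7−6)² + (6.6−6)² + (4.6−6)² = 65.18.
The Normal likelihood contributes (σ²)^(−n/2) exp(−SS/(2σ²)), so the posterior is Inverse-Gamma(α + n/2, β + SS/2) = Inverse-Gamma(7.5, 39.59).
The mode of Inverse-Gamma(a, b) is b/(a+1) = 39.59/8.5 ≈ 4.6576.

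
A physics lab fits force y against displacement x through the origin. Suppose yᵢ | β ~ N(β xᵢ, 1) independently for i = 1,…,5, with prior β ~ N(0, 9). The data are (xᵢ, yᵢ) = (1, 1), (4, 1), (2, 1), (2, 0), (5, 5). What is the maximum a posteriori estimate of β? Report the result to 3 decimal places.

log p(β | y) = −Σ(yᵢ − βxᵢ)²/(2·1) − β²/(2·9) + const.
Setting the derivative to zero: Σxᵢ(yᵢ − βxᵢ)/1 − β/9 = 0, so β = Σxᵢyᵢ / (Σxᵢ² + σ²/τ²).
Σxᵢyᵢ = 1·1 + 4·1 + 2·1 + 2·0 + 5·5 = 32; Σxᵢ² = 50; σ²/τ² = 1/9.
β̂_MAP = 32 / (50 + 1/9) = 32/(451/9) = 288/451 ≈ 0.639.

β̂_MAP = 0.639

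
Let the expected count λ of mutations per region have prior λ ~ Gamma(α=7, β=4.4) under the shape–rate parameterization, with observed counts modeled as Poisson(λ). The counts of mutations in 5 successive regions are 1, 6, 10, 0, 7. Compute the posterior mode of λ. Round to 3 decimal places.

λ̂_MAP = 3.191

Σxᵢ = 1+6+10+0+7 = 24, with n = 5.
Posterior ∝ λ^6e^(−4.4λ) · λ^24e^(−5λ) = λ^30e^(−9.4λ), i.e. Gamma(shape=31, rate=9.4).
The mode of a Gamma(a, b) with a ≥ 1 (shape–rate) is (a−1)/b = 30/9.4 ≈ 3.191.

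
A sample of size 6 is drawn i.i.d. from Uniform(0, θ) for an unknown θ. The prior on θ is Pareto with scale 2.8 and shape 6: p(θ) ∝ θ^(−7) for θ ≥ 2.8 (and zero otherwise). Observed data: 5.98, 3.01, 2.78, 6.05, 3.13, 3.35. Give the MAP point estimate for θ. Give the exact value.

The Uniform(0, θ) likelihood is θ^(−n) for θ ≥ max(xᵢ), zero otherwise. Here max(xᵢ) = 6.05.
Posterior ∝ θ^(−7) · θ^(−6) = θ^(−13) on θ ≥ max(2.8, 6.05) = 6.05.
This density is strictly decreasing in θ, so the posterior mode lies at the lower boundary of the support.

θ̂_MAP = 6.05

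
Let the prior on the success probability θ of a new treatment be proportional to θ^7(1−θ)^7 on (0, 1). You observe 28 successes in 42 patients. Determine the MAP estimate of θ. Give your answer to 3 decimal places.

θ̂_MAP = 0.625

The prior density ∝ θ^7(1−θ)^7 is the kernel of Beta(8, 8).
Data: 28 successes in 42 trials. The binomial likelihood contributes θ^28(1−θ)^14, so the posterior is Beta(8+28, 8+14) = Beta(36, 22).
For Beta(a, b) with a, b > 1 the mode is (a−1)/(a+b−2) = 35/56 ≈ 0.625.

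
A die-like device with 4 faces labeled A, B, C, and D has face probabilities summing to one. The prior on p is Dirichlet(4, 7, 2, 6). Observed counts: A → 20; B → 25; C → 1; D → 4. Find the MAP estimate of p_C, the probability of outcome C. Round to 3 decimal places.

MAP estimate of p_C = 0.031

The posterior is Dirichlet(αᵢ + nᵢ) = Dirichlet(24, 32, 3, 10).
For a Dirichlet(a₁,…,a_K) with all aᵢ > 1, the mode has j-th component (aⱼ − 1)/(Σaᵢ − K).
Here Σaᵢ = 69 and K = 4, so p_C = (3 − 1)/(69 − 4) = 2/65 ≈ 0.031.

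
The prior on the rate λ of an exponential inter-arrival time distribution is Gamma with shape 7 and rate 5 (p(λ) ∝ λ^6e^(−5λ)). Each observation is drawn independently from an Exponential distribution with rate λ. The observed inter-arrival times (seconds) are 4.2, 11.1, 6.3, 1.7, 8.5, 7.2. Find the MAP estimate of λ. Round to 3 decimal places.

The Exponential(rate=λ) likelihood is ∝ λ^n e^(−λΣtᵢ). Here n = 6 and Σtᵢ = 4.2 + 11.1 + 6.3 + 1.7 + 8.5 + 7.2 = 39.
Posterior ∝ λ^6e^(−5λ) · λ^6e^(−39λ) = λ^12e^(−44λ), i.e. Gamma(13, 44).
Mode = (a−1)/b = 12/44 ≈ 0.273.

λ̂_MAP = 0.273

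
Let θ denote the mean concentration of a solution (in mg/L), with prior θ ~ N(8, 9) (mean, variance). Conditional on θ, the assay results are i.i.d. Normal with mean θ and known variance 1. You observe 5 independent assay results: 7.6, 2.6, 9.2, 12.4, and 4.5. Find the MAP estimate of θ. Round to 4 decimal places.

θ̂_MAP = 7.2761

n = 5; x̄ = (7.6 + 2.6 + 9.2 + 12.4 + 4.5)/5 = 36.3/5 = 7.26.
For a Normal prior and Normal likelihood with known variance, the posterior is Normal; its mode equals its mean, the precision-weighted average.
Prior precision 1/σ₀² = 1/9; data precision n/σ² = 5/1 = 5.
θ̂ = ((1/9)·8 + 5·7.26) / (1/9 + 5) = (3347/90)/(46/9) = 3347/460 ≈ 7.2761.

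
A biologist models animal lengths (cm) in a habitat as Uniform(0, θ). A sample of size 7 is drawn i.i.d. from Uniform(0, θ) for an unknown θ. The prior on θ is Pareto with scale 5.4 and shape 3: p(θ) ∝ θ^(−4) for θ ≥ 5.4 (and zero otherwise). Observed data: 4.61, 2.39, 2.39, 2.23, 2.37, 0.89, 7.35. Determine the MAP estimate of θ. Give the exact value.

The Uniform(0, θ) likelihood is θ^(−n) for θ ≥ max(xᵢ), zero otherwise. Here max(xᵢ) = 7.35.
Posterior ∝ θ^(−4) · θ^(−7) = θ^(−11) on θ ≥ max(5.4, 7.35) = 7.35.
This density is strictly decreasing in θ, so the posterior mode lies at the lower boundary of the support.

θ̂_MAP = 7.35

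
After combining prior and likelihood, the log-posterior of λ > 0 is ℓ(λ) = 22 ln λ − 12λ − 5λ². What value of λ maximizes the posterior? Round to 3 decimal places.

λ̂_MAP = 1.000

ℓ'(λ) = 22/λ − 12 − 10λ. Setting this to zero and multiplying by λ: 10λ² + 12λ − 22 = 0.
λ = (−12 + √(12² + 4·10·22)) / (2·10) = (−12 + √1024) / 20 = (−12 + 32)/20 = 1.
ℓ''(λ) = −22/λ² − 10 < 0, confirming a maximum.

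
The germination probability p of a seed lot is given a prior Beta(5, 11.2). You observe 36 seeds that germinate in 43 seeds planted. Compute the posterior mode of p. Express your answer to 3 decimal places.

p̂_MAP = 0.699

Prior: Beta(5, 11.2).
Data: 36 successes in 43 trials. The binomial likelihood contributes p^36(1−p)^7, so the posterior is Beta(5+36, 11.2+7) = Beta(41, 18.2).
For Beta(a, b) with a, b > 1 the mode is (a−1)/(a+b−2) = 40/57.2 ≈ 0.699.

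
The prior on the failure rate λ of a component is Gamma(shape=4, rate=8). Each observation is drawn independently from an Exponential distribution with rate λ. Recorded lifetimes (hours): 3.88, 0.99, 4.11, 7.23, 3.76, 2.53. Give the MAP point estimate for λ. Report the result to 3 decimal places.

The Exponential(rate=λ) likelihood is ∝ λ^n e^(−λΣtᵢ). Here n = 6 and Σtᵢ = 3.88 + 0.99 + 4.11 + 7.23 + 3.76 + 2.53 = 22.50.
Posterior ∝ λ^3e^(−8λ) · λ^6e^(−22.50λ) = λ^9e^(−30.50λ), i.e. Gamma(10, 30.50).
Mode = (a−1)/b = 9/30.50 ≈ 0.295.

λ̂_MAP = 0.295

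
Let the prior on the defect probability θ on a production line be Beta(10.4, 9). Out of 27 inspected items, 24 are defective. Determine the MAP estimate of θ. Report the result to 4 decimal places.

θ̂_MAP = 0.7523

Prior: Beta(10.4, 9).
Data: 24 successes in 27 trials. The binomial likelihood contributes θ^24(1−θ)^3, so the posterior is Beta(10.4+24, 9+3) = Beta(34.4, 12).
For Beta(a, b) with a, b > 1 the mode is (a−1)/(a+b−2) = 33.4/44.4 ≈ 0.7523.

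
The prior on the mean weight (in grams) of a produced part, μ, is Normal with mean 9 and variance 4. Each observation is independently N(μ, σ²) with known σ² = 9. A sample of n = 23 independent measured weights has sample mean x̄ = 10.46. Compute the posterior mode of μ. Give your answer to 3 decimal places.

μ̂_MAP = 10.330

n = 23, x̄ = 10.46.
For a Normal prior and Normal likelihood with known variance, the posterior is Normal; its mode equals its mean, the precision-weighted average.
Prior precision 1/σ₀² = 1/4 = 0.25; data precision n/σ² = 23/9.
μ̂ = (0.25·9 + (23/9)·10.46) / (0.25 + 23/9) = (26083/900)/(101/36) = 26083/2525 ≈ 10.330.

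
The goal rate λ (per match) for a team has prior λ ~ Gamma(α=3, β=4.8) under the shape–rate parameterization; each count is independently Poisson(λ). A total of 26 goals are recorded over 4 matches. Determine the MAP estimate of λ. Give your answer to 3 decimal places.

λ̂_MAP = 3.182

Σxᵢ = 26, n = 4.
Posterior ∝ λ^2e^(−4.8λ) · λ^26e^(−4λ) = λ^28e^(−8.8λ), i.e. Gamma(shape=29, rate=8.8).
The mode of a Gamma(a, b) with a ≥ 1 (shape–rate) is (a−1)/b = 28/8.8 ≈ 3.182.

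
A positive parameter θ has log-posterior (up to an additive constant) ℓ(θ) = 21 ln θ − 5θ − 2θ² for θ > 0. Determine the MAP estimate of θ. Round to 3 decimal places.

ℓ'(θ) = 21/θ − 5 − 4θ. Setting this to zero and multiplying by θ: 4θ² + 5θ − 21 = 0.
θ = (−5 + √(5² + 4·4·21)) / (2·4) = (−5 + √361) / 8 = (−5 + 19)/8 = 7/4.
ℓ''(θ) = −21/θ² − 4 < 0, confirming a maximum.

θ̂_MAP = 1.750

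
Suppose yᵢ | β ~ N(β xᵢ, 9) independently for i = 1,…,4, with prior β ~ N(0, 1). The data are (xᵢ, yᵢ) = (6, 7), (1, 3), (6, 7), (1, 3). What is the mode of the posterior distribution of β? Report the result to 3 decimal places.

log p(β | y) = −Σ(yᵢ − βxᵢ)²/(2·9) − β²/(2·1) + const.
Setting the derivative to zero: Σxᵢ(yᵢ − βxᵢ)/9 − β/1 = 0, so β = Σxᵢyᵢ / (Σxᵢ² + σ²/τ²).
Σxᵢyᵢ = 6·7 + 1·3 + 6·7 + 1·3 = 90; Σxᵢ² = 74; σ²/τ² = 9.
β̂_MAP = 90 / (74 + 9) = 90/83 ≈ 1.084.

β̂_MAP = 1.084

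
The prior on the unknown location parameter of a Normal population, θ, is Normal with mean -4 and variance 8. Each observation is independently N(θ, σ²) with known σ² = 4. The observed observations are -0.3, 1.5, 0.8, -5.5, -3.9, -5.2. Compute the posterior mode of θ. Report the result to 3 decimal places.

n = 6; x̄ = ((-0.3) + 1.5 + 0.8 + (-5.5) + (-3.9) + (-5.2))/6 = -12.6/6 = -2.1.
For a Normal prior and Normal likelihood with known variance, the posterior is Normal; its mode equals its mean, the precision-weighted average.
Prior precision 1/σ₀² = 1/8 = 0.125; data precision n/σ² = 6/4 = 1.5.
θ̂ = (0.125·(-4) + 1.5·(-2.1)) / (0.125 + 1.5) = (-3.65)/1.625 = -146/65 ≈ -2.246.

θ̂_MAP = -2.246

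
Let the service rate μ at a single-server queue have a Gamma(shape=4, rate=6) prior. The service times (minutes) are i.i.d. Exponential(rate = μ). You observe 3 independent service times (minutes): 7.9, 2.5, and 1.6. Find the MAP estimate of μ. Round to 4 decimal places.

The Exponential(rate=μ) likelihood is ∝ μ^n e^(−μΣtᵢ). Here n = 3 and Σtᵢ = 7.9 + 2.5 + 1.6 = 12.
Posterior ∝ μ^3e^(−6μ) · μ^3e^(−12μ) = μ^6e^(−18μ), i.e. Gamma(7, 18).
Mode = (a−1)/b = 6/18 ≈ 0.3333.

μ̂_MAP = 0.3333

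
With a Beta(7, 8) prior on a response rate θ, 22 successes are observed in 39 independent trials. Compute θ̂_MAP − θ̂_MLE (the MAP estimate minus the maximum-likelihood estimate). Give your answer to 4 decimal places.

MAP − MLE = -0.0256

Posterior is Beta(29, 25); MAP = (29−1)/(54−2) = 28/52 ≈ 0.53846.
MLE ignores the prior: θ̂_MLE = k/n = 22/39 ≈ 0.56410.
Difference = 28/52 − 22/39 = -1/39 ≈ -0.0256.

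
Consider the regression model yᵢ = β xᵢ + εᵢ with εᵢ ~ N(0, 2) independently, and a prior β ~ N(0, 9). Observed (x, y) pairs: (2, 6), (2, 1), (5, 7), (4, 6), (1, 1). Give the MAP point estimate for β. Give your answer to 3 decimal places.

β̂_MAP = 1.473

log p(β | y) = −Σ(yᵢ − βxᵢ)²/(2·2) − β²/(2·9) + const.
Setting the derivative to zero: Σxᵢ(yᵢ − βxᵢ)/2 − β/9 = 0, so β = Σxᵢyᵢ / (Σxᵢ² + σ²/τ²).
Σxᵢyᵢ = 2·6 + 2·1 + 5·7 + 4·6 + 1·1 = 74; Σxᵢ² = 50; σ²/τ² = 2/9.
β̂_MAP = 74 / (50 + 2/9) = 74/(452/9) = 333/226 ≈ 1.473.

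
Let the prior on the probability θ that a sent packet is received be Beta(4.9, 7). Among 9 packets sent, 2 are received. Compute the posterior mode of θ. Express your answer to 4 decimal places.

Prior: Beta(4.9, 7).
Data: 2 successes in 9 trials. The binomial likelihood contributes θ^2(1−θ)^7, so the posterior is Beta(4.9+2, 7+7) = Beta(6.9, 14).
For Beta(a, b) with a, b > 1 the mode is (a−1)/(a+b−2) = 5.9/18.9 ≈ 0.3122.

θ̂_MAP = 0.3122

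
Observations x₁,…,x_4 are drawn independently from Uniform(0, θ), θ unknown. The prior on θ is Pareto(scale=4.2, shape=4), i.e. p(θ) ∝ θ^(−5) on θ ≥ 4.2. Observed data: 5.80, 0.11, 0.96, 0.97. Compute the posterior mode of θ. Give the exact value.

The Uniform(0, θ) likelihood is θ^(−n) for θ ≥ max(xᵢ), zero otherwise. Here max(xᵢ) = 5.80.
Posterior ∝ θ^(−5) · θ^(−4) = θ^(−9) on θ ≥ max(4.2, 5.80) = 5.80.
This density is strictly decreasing in θ, so the posterior mode lies at the lower boundary of the support.

θ̂_MAP = 5.80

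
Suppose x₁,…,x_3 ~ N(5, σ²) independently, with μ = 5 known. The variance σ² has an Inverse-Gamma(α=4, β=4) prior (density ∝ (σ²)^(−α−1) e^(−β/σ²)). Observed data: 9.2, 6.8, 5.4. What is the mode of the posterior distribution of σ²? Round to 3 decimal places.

σ̂²_MAP = 2.234

Sum of squared deviations about the known mean: SS = (9.2−5)² + (6.8−5)² + (5.4−5)² = 21.04.
The Normal likelihood contributes (σ²)^(−n/2) exp(−SS/(2σ²)), so the posterior is Inverse-Gamma(α + n/2, β + SS/2) = Inverse-Gamma(5.5, 14.52).
The mode of Inverse-Gamma(a, b) is b/(a+1) = 14.52/6.5 ≈ 2.234.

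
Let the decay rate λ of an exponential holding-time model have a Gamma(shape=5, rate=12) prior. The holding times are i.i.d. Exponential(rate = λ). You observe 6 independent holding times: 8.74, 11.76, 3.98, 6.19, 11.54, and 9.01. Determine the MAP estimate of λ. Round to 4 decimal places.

The Exponential(rate=λ) likelihood is ∝ λ^n e^(−λΣtᵢ). Here n = 6 and Σtᵢ = 8.74 + 11.76 + 3.98 + 6.19 + 11.54 + 9.01 = 51.22.
Posterior ∝ λ^4e^(−12λ) · λ^6e^(−51.22λ) = λ^10e^(−63.22λ), i.e. Gamma(11, 63.22).
Mode = (a−1)/b = 10/63.22 ≈ 0.1582.

λ̂_MAP = 0.1582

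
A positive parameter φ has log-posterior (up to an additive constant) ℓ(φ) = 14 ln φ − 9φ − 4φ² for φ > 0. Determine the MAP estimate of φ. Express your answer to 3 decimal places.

φ̂_MAP = 0.875

ℓ'(φ) = 14/φ − 9 − 8φ. Setting this to zero and multiplying by φ: 8φ² + 9φ − 14 = 0.
φ = (−9 + √(9² + 4·8·14)) / (2·8) = (−9 + √529) / 16 = (−9 + 23)/16 = 7/8.
ℓ''(φ) = −14/φ² − 8 < 0, confirming a maximum.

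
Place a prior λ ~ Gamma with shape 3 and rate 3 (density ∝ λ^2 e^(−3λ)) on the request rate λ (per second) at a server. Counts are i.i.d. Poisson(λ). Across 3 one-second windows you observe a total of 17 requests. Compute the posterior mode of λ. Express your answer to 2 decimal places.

Σxᵢ = 17, n = 3.
Posterior ∝ λ^2e^(−3λ) · λ^17e^(−3λ) = λ^19e^(−6λ), i.e. Gamma(shape=20, rate=6).
The mode of a Gamma(a, b) with a ≥ 1 (shape–rate) is (a−1)/b = 19/6 ≈ 3.17.

λ̂_MAP = 3.17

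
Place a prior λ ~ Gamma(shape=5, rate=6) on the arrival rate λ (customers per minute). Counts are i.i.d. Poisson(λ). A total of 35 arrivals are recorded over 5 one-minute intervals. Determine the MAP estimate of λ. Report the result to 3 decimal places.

λ̂_MAP = 3.545

Σxᵢ = 35, n = 5.
Posterior ∝ λ^4e^(−6λ) · λ^35e^(−5λ) = λ^39e^(−11λ), i.e. Gamma(shape=40, rate=11).
The mode of a Gamma(a, b) with a ≥ 1 (shape–rate) is (a−1)/b = 39/11 ≈ 3.545.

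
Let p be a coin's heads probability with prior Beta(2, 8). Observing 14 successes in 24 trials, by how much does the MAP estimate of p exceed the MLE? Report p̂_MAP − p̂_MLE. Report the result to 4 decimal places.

Posterior is Beta(16, 18); MAP = (16−1)/(34−2) = 15/32 ≈ 0.46875.
MLE ignores the prior: p̂_MLE = k/n = 14/24 ≈ 0.58333.
Difference = 15/32 − 14/24 = -11/96 ≈ -0.1146.

MAP − MLE = -0.1146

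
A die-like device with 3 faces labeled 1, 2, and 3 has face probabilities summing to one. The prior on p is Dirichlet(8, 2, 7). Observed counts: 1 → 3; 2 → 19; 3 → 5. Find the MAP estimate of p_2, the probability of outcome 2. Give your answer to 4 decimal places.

The posterior is Dirichlet(αᵢ + nᵢ) = Dirichlet(11, 21, 12).
For a Dirichlet(a₁,…,a_K) with all aᵢ > 1, the mode has j-th component (aⱼ − 1)/(Σaᵢ − K).
Here Σaᵢ = 44 and K = 3, so p_2 = (21 − 1)/(44 − 3) = 20/41 ≈ 0.4878.

MAP estimate: 0.4878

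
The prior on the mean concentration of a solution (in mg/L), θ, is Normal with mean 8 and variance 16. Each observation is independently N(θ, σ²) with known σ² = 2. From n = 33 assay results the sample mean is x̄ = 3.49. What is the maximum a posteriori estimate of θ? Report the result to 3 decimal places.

θ̂_MAP = 3.507

n = 33, x̄ = 3.49.
For a Normal prior and Normal likelihood with known variance, the posterior is Normal; its mode equals its mean, the precision-weighted average.
Prior precision 1/σ₀² = 1/16 = 0.0625; data precision n/σ² = 33/2 = 16.5.
θ̂ = (0.0625·8 + 16.5·3.49) / (0.0625 + 16.5) = 58.085/16.5625 = 23234/6625 ≈ 3.507.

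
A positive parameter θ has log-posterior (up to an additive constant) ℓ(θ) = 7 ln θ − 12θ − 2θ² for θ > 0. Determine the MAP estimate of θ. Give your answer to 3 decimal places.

ℓ'(θ) = 7/θ − 12 − 4θ. Setting this to zero and multiplying by θ: 4θ² + 12θ − 7 = 0.
θ = (−12 + √(12² + 4·4·7)) / (2·4) = (−12 + √256) / 8 = (−12 + 16)/8 = 1/2.
ℓ''(θ) = −7/θ² − 4 < 0, confirming a maximum.

θ̂_MAP = 0.500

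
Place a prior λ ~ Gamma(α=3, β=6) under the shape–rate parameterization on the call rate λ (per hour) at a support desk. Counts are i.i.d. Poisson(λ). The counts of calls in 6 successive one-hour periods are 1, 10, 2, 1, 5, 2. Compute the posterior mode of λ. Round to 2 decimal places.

λ̂_MAP = 1.92

Σxᵢ = 1+10+2+1+5+2 = 21, with n = 6.
Posterior ∝ λ^2e^(−6λ) · λ^21e^(−6λ) = λ^23e^(−12λ), i.e. Gamma(shape=24, rate=12).
The mode of a Gamma(a, b) with a ≥ 1 (shape–rate) is (a−1)/b = 23/12 ≈ 1.92.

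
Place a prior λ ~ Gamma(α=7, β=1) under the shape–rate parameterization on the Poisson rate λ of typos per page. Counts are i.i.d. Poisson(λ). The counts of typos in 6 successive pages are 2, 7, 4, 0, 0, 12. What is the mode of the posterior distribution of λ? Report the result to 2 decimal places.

Σxᵢ = 2+7+4+0+0+12 = 25, with n = 6.
Posterior ∝ λ^6e^(−1λ) · λ^25e^(−6λ) = λ^31e^(−7λ), i.e. Gamma(shape=32, rate=7).
The mode of a Gamma(a, b) with a ≥ 1 (shape–rate) is (a−1)/b = 31/7 ≈ 4.43.

λ̂_MAP = 4.43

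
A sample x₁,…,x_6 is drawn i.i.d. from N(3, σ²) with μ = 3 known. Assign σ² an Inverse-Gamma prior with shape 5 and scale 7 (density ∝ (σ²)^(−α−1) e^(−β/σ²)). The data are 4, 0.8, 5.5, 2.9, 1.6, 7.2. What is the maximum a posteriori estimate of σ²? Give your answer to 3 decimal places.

σ̂²_MAP = 2.539

Sum of squared deviations about the known mean: SS = (4−3)² + (0.8−3)² + (5.5−3)² + (2.9−3)² + (1.6−3)² + (7.2−3)² = 31.7.
The Normal likelihood contributes (σ²)^(−n/2) exp(−SS/(2σ²)), so the posterior is Inverse-Gamma(α + n/2, β + SS/2) = Inverse-Gamma(8, 22.85).
The mode of Inverse-Gamma(a, b) is b/(a+1) = 22.85/9 ≈ 2.539.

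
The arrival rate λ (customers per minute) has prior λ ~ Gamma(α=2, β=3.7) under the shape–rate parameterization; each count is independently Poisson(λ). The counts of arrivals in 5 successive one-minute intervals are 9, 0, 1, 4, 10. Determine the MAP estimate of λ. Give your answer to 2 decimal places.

Σxᵢ = 9+0+1+4+10 = 24, with n = 5.
Posterior ∝ λe^(−3.7λ) · λ^24e^(−5λ) = λ^25e^(−8.7λ), i.e. Gamma(shape=26, rate=8.7).
The mode of a Gamma(a, b) with a ≥ 1 (shape–rate) is (a−1)/b = 25/8.7 ≈ 2.87.

λ̂_MAP = 2.87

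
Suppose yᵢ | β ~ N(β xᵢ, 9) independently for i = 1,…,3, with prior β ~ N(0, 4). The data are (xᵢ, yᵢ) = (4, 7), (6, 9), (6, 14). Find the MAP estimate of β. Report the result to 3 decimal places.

β̂_MAP = 1.839

log p(β | y) = −Σ(yᵢ − βxᵢ)²/(2·9) − β²/(2·4) + const.
Setting the derivative to zero: Σxᵢ(yᵢ − βxᵢ)/9 − β/4 = 0, so β = Σxᵢyᵢ / (Σxᵢ² + σ²/τ²).
Σxᵢyᵢ = 4·7 + 6·9 + 6·14 = 166; Σxᵢ² = 88; σ²/τ² = 2.25.
β̂_MAP = 166 / (88 + 2.25) = 166/90.25 ≈ 1.839.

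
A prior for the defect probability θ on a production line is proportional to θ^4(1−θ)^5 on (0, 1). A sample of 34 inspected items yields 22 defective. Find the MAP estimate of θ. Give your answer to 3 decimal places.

θ̂_MAP = 0.605

The prior density ∝ θ^4(1−θ)^5 is the kernel of Beta(5, 6).
Data: 22 successes in 34 trials. The binomial likelihood contributes θ^22(1−θ)^12, so the posterior is Beta(5+22, 6+12) = Beta(27, 18).
For Beta(a, b) with a, b > 1 the mode is (a−1)/(a+b−2) = 26/43 ≈ 0.605.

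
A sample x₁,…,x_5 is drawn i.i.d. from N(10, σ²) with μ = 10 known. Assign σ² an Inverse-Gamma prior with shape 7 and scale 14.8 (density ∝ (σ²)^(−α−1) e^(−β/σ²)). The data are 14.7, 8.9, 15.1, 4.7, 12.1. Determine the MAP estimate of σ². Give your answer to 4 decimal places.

σ̂²_MAP = 5.3052

Sum of squared deviations about the known mean: SS = (14.7−10)² + (8.9−10)² + (15.1−10)² + (4.7−10)² + (12.1−10)² = 81.81.
The Normal likelihood contributes (σ²)^(−n/2) exp(−SS/(2σ²)), so the posterior is Inverse-Gamma(α + n/2, β + SS/2) = Inverse-Gamma(9.5, 55.705).
The mode of Inverse-Gamma(a, b) is b/(a+1) = 55.705/10.5 ≈ 5.3052.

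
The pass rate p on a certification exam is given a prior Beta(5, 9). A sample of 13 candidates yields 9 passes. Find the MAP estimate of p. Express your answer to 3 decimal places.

Prior: Beta(5, 9).
Data: 9 successes in 13 trials. The binomial likelihood contributes p^9(1−p)^4, so the posterior is Beta(5+9, 9+4) = Beta(14, 13).
For Beta(a, b) with a, b > 1 the mode is (a−1)/(a+b−2) = 13/25 ≈ 0.520.

p̂_MAP = 0.520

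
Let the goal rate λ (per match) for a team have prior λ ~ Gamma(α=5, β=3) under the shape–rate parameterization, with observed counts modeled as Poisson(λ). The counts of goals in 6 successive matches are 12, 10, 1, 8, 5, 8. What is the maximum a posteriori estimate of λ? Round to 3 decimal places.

λ̂_MAP = 5.333

Σxᵢ = 12+10+1+8+5+8 = 44, with n = 6.
Posterior ∝ λ^4e^(−3λ) · λ^44e^(−6λ) = λ^48e^(−9λ), i.e. Gamma(shape=49, rate=9).
The mode of a Gamma(a, b) with a ≥ 1 (shape–rate) is (a−1)/b = 48/9 ≈ 5.333.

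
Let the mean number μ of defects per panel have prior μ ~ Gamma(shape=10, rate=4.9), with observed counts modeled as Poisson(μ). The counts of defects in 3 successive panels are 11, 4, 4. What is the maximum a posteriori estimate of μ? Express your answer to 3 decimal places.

μ̂_MAP = 3.544

Σxᵢ = 11+4+4 = 19, with n = 3.
Posterior ∝ μ^9e^(−4.9μ) · μ^19e^(−3μ) = μ^28e^(−7.9μ), i.e. Gamma(shape=29, rate=7.9).
The mode of a Gamma(a, b) with a ≥ 1 (shape–rate) is (a−1)/b = 28/7.9 ≈ 3.544.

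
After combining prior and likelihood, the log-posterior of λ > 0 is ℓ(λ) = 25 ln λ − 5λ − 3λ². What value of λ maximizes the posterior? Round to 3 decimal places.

λ̂_MAP = 1.667

ℓ'(λ) = 25/λ − 5 − 6λ. Setting this to zero and multiplying by λ: 6λ² + 5λ − 25 = 0.
λ = (−5 + √(5² + 4·6·25)) / (2·6) = (−5 + √625) / 12 = (−5 + 25)/12 = 5/3.
ℓ''(λ) = −25/λ² − 6 < 0, confirming a maximum.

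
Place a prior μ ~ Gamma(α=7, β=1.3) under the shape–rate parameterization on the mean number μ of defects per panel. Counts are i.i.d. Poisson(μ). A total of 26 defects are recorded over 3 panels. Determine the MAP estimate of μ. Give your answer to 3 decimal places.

μ̂_MAP = 7.442

Σxᵢ = 26, n = 3.
Posterior ∝ μ^6e^(−1.3μ) · μ^26e^(−3μ) = μ^32e^(−4.3μ), i.e. Gamma(shape=33, rate=4.3).
The mode of a Gamma(a, b) with a ≥ 1 (shape–rate) is (a−1)/b = 32/4.3 ≈ 7.442.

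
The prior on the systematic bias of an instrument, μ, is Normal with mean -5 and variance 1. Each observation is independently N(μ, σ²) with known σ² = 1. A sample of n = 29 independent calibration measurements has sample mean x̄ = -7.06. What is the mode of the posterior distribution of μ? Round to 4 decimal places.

n = 29, x̄ = -7.06.
For a Normal prior and Normal likelihood with known variance, the posterior is Normal; its mode equals its mean, the precision-weighted average.
Prior precision 1/σ₀² = 1/1 = 1; data precision n/σ² = 29/1 = 29.
μ̂ = (1·(-5) + 29·(-7.06)) / (1 + 29) = (-209.74)/30 = -10487/1500 ≈ -6.9913.

μ̂_MAP = -6.9913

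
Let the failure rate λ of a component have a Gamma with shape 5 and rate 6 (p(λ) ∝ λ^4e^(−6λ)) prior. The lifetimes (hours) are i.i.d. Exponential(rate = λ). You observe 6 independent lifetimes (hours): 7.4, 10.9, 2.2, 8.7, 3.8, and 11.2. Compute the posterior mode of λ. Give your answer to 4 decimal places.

λ̂_MAP = 0.1992

The Exponential(rate=λ) likelihood is ∝ λ^n e^(−λΣtᵢ). Here n = 6 and Σtᵢ = 7.4 + 10.9 + 2.2 + 8.7 + 3.8 + 11.2 = 44.2.
Posterior ∝ λ^4e^(−6λ) · λ^6e^(−44.2λ) = λ^10e^(−50.2λ), i.e. Gamma(11, 50.2).
Mode = (a−1)/b = 10/50.2 ≈ 0.1992.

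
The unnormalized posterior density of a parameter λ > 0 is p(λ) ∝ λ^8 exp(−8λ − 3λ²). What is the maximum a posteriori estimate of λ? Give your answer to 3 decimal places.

ℓ'(λ) = 8/λ − 8 − 6λ. Setting this to zero and multiplying by λ: 6λ² + 8λ − 8 = 0.
λ = (−8 + √(8² + 4·6·8)) / (2·6) = (−8 + √256) / 12 = (−8 + 16)/12 = 2/3.
ℓ''(λ) = −8/λ² − 6 < 0, confirming a maximum.

λ̂_MAP = 0.667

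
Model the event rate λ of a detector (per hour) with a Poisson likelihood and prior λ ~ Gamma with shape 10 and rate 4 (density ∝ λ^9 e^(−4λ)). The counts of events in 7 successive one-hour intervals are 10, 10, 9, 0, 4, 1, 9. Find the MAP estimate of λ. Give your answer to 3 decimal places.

λ̂_MAP = 4.727

Σxᵢ = 10+10+9+0+4+1+9 = 43, with n = 7.
Posterior ∝ λ^9e^(−4λ) · λ^43e^(−7λ) = λ^52e^(−11λ), i.e. Gamma(shape=53, rate=11).
The mode of a Gamma(a, b) with a ≥ 1 (shape–rate) is (a−1)/b = 52/11 ≈ 4.727.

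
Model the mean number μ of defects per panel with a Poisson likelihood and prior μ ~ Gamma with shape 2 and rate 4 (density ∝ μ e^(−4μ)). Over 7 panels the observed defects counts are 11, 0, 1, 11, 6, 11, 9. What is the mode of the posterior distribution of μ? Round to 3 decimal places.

μ̂_MAP = 4.545

Σxᵢ = 11+0+1+11+6+11+9 = 49, with n = 7.
Posterior ∝ μe^(−4μ) · μ^49e^(−7μ) = μ^50e^(−11μ), i.e. Gamma(shape=51, rate=11).
The mode of a Gamma(a, b) with a ≥ 1 (shape–rate) is (a−1)/b = 50/11 ≈ 4.545.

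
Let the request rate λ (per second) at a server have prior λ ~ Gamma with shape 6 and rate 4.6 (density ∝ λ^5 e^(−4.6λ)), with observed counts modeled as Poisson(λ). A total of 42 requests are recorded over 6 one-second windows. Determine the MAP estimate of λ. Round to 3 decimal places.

Σxᵢ = 42, n = 6.
Posterior ∝ λ^5e^(−4.6λ) · λ^42e^(−6λ) = λ^47e^(−10.6λ), i.e. Gamma(shape=48, rate=10.6).
The mode of a Gamma(a, b) with a ≥ 1 (shape–rate) is (a−1)/b = 47/10.6 ≈ 4.434.

λ̂_MAP = 4.434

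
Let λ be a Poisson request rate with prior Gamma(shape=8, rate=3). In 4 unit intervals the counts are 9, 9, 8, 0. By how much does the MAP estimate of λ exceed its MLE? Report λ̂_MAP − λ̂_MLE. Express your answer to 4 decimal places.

MAP − MLE = -1.7857

Σxᵢ = 26. Posterior is Gamma(34, 7); MAP = (34−1)/7 = 33/7 ≈ 4.71429.
MLE = x̄ = 26/4 ≈ 6.50000.
Difference = 33/7 − 26/4 = -25/14 ≈ -1.7857.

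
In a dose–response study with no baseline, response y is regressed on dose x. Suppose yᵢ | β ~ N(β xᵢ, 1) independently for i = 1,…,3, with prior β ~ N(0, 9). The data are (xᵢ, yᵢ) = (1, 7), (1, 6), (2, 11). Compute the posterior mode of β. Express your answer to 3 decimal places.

β̂_MAP = 5.727

log p(β | y) = −Σ(yᵢ − βxᵢ)²/(2·1) − β²/(2·9) + const.
Setting the derivative to zero: Σxᵢ(yᵢ − βxᵢ)/1 − β/9 = 0, so β = Σxᵢyᵢ / (Σxᵢ² + σ²/τ²).
Σxᵢyᵢ = 1·7 + 1·6 + 2·11 = 35; Σxᵢ² = 6; σ²/τ² = 1/9.
β̂_MAP = 35 / (6 + 1/9) = 35/(55/9) = 63/11 ≈ 5.727.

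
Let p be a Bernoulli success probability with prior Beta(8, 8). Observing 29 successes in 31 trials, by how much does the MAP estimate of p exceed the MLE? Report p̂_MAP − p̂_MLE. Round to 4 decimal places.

Posterior is Beta(37, 10); MAP = (37−1)/(47−2) = 36/45 ≈ 0.80000.
MLE ignores the prior: p̂_MLE = k/n = 29/31 ≈ 0.93548.
Difference = 36/45 − 29/31 = -21/155 ≈ -0.1355.

MAP − MLE = -0.1355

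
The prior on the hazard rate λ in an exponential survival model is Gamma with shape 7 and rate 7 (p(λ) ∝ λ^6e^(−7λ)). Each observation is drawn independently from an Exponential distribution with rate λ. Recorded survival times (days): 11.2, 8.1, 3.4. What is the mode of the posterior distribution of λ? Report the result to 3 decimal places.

The Exponential(rate=λ) likelihood is ∝ λ^n e^(−λΣtᵢ). Here n = 3 and Σtᵢ = 11.2 + 8.1 + 3.4 = 22.7.
Posterior ∝ λ^6e^(−7λ) · λ^3e^(−22.7λ) = λ^9e^(−29.7λ), i.e. Gamma(10, 29.7).
Mode = (a−1)/b = 9/29.7 ≈ 0.303.

λ̂_MAP = 0.303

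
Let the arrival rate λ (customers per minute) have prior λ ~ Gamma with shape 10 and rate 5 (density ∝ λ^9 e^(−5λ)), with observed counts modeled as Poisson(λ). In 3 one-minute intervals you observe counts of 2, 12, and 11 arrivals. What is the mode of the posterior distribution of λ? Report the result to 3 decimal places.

λ̂_MAP = 4.250

Σxᵢ = 2+12+11 = 25, with n = 3.
Posterior ∝ λ^9e^(−5λ) · λ^25e^(−3λ) = λ^34e^(−8λ), i.e. Gamma(shape=35, rate=8).
The mode of a Gamma(a, b) with a ≥ 1 (shape–rate) is (a−1)/b = 34/8 ≈ 4.250.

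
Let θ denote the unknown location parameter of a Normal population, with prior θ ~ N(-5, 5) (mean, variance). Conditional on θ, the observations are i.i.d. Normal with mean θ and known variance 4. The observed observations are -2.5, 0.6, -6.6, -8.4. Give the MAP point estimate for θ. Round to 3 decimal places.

θ̂_MAP = -4.354

n = 4; x̄ = ((-2.5) + 0.6 + (-6.6) + (-8.4))/4 = -16.9/4 = -4.225.
For a Normal prior and Normal likelihood with known variance, the posterior is Normal; its mode equals its mean, the precision-weighted average.
Prior precision 1/σ₀² = 1/5 = 0.2; data precision n/σ² = 4/4 = 1.
θ̂ = (0.2·(-5) + 1·(-4.225)) / (0.2 + 1) = (-5.225)/1.2 = -209/48 ≈ -4.354.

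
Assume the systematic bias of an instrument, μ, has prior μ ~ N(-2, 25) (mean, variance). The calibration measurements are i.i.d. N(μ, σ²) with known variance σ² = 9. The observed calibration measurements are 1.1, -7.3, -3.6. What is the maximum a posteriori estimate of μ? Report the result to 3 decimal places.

n = 3; x̄ = (1.1 + (-7.3) + (-3.6))/3 = -9.8/3 = -49/15 ≈ -3.2667.
For a Normal prior and Normal likelihood with known variance, the posterior is Normal; its mode equals its mean, the precision-weighted average.
Prior precision 1/σ₀² = 1/25 = 0.04; data precision n/σ² = 3/9 = 1/3.
μ̂ = (0.04·(-2) + (1/3)·(-49/15)) / (0.04 + 1/3) = (-263/225)/(28/75) = -263/84 ≈ -3.131.

μ̂_MAP = -3.131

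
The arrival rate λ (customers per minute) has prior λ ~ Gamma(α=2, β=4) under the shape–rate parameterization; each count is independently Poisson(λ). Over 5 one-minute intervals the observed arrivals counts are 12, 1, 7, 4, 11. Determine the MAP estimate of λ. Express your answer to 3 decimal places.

Σxᵢ = 12+1+7+4+11 = 35, with n = 5.
Posterior ∝ λe^(−4λ) · λ^35e^(−5λ) = λ^36e^(−9λ), i.e. Gamma(shape=37, rate=9).
The mode of a Gamma(a, b) with a ≥ 1 (shape–rate) is (a−1)/b = 36/9 ≈ 4.000.

λ̂_MAP = 4.000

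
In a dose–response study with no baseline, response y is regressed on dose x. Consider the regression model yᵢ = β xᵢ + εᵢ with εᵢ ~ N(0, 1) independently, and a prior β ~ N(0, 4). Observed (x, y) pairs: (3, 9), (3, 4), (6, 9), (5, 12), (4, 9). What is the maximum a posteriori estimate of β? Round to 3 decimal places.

β̂_MAP = 1.984

log p(β | y) = −Σ(yᵢ − βxᵢ)²/(2·1) − β²/(2·4) + const.
Setting the derivative to zero: Σxᵢ(yᵢ − βxᵢ)/1 − β/4 = 0, so β = Σxᵢyᵢ / (Σxᵢ² + σ²/τ²).
Σxᵢyᵢ = 3·9 + 3·4 + 6·9 + 5·12 + 4·9 = 189; Σxᵢ² = 95; σ²/τ² = 0.25.
β̂_MAP = 189 / (95 + 0.25) = 189/95.25 ≈ 1.984.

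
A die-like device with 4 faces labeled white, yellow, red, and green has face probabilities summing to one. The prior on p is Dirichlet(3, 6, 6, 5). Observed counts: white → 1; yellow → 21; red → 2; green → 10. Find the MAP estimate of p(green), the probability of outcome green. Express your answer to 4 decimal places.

MAP estimate of p(green) = 0.2800

The posterior is Dirichlet(αᵢ + nᵢ) = Dirichlet(4, 27, 8, 15).
For a Dirichlet(a₁,…,a_K) with all aᵢ > 1, the mode has j-th component (aⱼ − 1)/(Σaᵢ − K).
Here Σaᵢ = 54 and K = 4, so p(green) = (15 − 1)/(54 − 4) = 14/50 ≈ 0.2800.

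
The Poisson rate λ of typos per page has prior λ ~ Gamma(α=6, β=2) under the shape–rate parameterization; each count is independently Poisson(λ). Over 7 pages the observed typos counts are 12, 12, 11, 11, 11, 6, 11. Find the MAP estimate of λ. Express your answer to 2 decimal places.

Σxᵢ = 12+12+11+11+11+6+11 = 74, with n = 7.
Posterior ∝ λ^5e^(−2λ) · λ^74e^(−7λ) = λ^79e^(−9λ), i.e. Gamma(shape=80, rate=9).
The mode of a Gamma(a, b) with a ≥ 1 (shape–rate) is (a−1)/b = 79/9 ≈ 8.78.

λ̂_MAP = 8.78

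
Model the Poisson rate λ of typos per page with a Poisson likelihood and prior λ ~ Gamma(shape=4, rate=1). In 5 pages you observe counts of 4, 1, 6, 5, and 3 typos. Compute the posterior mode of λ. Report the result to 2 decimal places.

λ̂_MAP = 3.67

Σxᵢ = 4+1+6+5+3 = 19, with n = 5.
Posterior ∝ λ^3e^(−1λ) · λ^19e^(−5λ) = λ^22e^(−6λ), i.e. Gamma(shape=23, rate=6).
The mode of a Gamma(a, b) with a ≥ 1 (shape–rate) is (a−1)/b = 22/6 ≈ 3.67.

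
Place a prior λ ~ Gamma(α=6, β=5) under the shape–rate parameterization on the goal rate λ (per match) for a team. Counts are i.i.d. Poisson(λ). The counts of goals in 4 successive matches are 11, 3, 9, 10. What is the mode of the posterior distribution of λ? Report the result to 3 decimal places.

λ̂_MAP = 4.222

Σxᵢ = 11+3+9+10 = 33, with n = 4.
Posterior ∝ λ^5e^(−5λ) · λ^33e^(−4λ) = λ^38e^(−9λ), i.e. Gamma(shape=39, rate=9).
The mode of a Gamma(a, b) with a ≥ 1 (shape–rate) is (a−1)/b = 38/9 ≈ 4.222.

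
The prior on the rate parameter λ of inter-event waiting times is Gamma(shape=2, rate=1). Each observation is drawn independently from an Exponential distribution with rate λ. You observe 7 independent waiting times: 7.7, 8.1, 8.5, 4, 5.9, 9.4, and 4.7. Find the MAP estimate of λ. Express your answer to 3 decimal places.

λ̂_MAP = 0.162

The Exponential(rate=λ) likelihood is ∝ λ^n e^(−λΣtᵢ). Here n = 7 and Σtᵢ = 7.7 + 8.1 + 8.5 + 4 + 5.9 + 9.4 + 4.7 = 48.3.
Posterior ∝ λe^(−1λ) · λ^7e^(−48.3λ) = λ^8e^(−49.3λ), i.e. Gamma(9, 49.3).
Mode = (a−1)/b = 8/49.3 ≈ 0.162.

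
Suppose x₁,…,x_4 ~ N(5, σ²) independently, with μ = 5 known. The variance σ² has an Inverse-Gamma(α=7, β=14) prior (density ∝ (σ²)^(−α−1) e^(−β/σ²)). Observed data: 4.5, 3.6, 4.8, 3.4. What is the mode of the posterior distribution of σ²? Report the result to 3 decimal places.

σ̂²_MAP = 1.641

Sum of squared deviations about the known mean: SS = (4.5−5)² + (3.6−5)² + (4.8−5)² + (3.4−5)² = 4.81.
The Normal likelihood contributes (σ²)^(−n/2) exp(−SS/(2σ²)), so the posterior is Inverse-Gamma(α + n/2, β + SS/2) = Inverse-Gamma(9, 16.405).
The mode of Inverse-Gamma(a, b) is b/(a+1) = 16.405/10 ≈ 1.641.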